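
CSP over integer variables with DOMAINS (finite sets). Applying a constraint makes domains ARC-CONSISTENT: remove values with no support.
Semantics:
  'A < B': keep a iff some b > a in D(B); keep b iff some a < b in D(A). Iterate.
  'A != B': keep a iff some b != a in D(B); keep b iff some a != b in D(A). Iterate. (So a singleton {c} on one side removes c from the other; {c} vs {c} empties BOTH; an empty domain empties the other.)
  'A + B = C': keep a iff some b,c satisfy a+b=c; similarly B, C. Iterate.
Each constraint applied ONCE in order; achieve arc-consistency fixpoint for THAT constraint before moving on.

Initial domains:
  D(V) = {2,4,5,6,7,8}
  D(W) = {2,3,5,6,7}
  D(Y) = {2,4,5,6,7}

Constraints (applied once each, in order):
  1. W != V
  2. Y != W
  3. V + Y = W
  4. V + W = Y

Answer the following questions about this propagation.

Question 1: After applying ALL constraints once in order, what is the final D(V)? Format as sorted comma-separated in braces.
Answer: {}

Derivation:
Constraint 1 (W != V) on D(W)={2,3,5,6,7} D(V)={2,4,5,6,7,8}: no change
Constraint 2 (Y != W) on D(Y)={2,4,5,6,7} D(W)={2,3,5,6,7}: no change
Constraint 3 (V + Y = W) on D(V)={2,4,5,6,7,8} D(Y)={2,4,5,6,7} D(W)={2,3,5,6,7}: V {2,4,5,6,7,8}->{2,4,5}; Y {2,4,5,6,7}->{2,4,5}; W {2,3,5,6,7}->{6,7}
Constraint 4 (V + W = Y) on D(V)={2,4,5} D(W)={6,7} D(Y)={2,4,5}: V {2,4,5}->{}; W {6,7}->{}; Y {2,4,5}->{}
So after all 4 constraints: D(V) = {}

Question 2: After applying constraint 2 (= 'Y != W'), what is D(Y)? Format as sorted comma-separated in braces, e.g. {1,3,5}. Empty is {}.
Answer: {2,4,5,6,7}

Derivation:
Constraint 1 (W != V) on D(W)={2,3,5,6,7} D(V)={2,4,5,6,7,8}: no change
Constraint 2 (Y != W) on D(Y)={2,4,5,6,7} D(W)={2,3,5,6,7}: no change
So after constraint 2: D(Y) = {2,4,5,6,7}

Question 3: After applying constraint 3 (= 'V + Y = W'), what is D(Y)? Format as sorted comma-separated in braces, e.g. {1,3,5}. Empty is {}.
Constraint 1 (W != V) on D(W)={2,3,5,6,7} D(V)={2,4,5,6,7,8}: no change
Constraint 2 (Y != W) on D(Y)={2,4,5,6,7} D(W)={2,3,5,6,7}: no change
Constraint 3 (V + Y = W) on D(V)={2,4,5,6,7,8} D(Y)={2,4,5,6,7} D(W)={2,3,5,6,7}: V {2,4,5,6,7,8}->{2,4,5}; Y {2,4,5,6,7}->{2,4,5}; W {2,3,5,6,7}->{6,7}
So after constraint 3: D(Y) = {2,4,5}

Answer: {2,4,5}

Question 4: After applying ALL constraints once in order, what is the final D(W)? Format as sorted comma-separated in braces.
Answer: {}

Derivation:
Constraint 1 (W != V) on D(W)={2,3,5,6,7} D(V)={2,4,5,6,7,8}: no change
Constraint 2 (Y != W) on D(Y)={2,4,5,6,7} D(W)={2,3,5,6,7}: no change
Constraint 3 (V + Y = W) on D(V)={2,4,5,6,7,8} D(Y)={2,4,5,6,7} D(W)={2,3,5,6,7}: V {2,4,5,6,7,8}->{2,4,5}; Y {2,4,5,6,7}->{2,4,5}; W {2,3,5,6,7}->{6,7}
Constraint 4 (V + W = Y) on D(V)={2,4,5} D(W)={6,7} D(Y)={2,4,5}: V {2,4,5}->{}; W {6,7}->{}; Y {2,4,5}->{}
So after all 4 constraints: D(W) = {}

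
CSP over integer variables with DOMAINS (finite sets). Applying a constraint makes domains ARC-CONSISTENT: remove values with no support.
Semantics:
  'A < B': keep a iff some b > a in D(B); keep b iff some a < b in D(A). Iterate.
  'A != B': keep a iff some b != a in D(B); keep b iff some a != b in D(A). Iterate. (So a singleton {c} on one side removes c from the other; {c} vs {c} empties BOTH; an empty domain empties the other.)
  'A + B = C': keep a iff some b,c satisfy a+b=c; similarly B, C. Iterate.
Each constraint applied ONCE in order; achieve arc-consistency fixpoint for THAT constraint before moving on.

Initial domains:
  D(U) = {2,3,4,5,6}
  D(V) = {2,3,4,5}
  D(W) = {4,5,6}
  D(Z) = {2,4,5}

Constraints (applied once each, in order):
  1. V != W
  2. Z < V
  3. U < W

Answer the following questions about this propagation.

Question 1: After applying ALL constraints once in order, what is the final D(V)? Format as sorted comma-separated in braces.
Constraint 1 (V != W) on D(V)={2,3,4,5} D(W)={4,5,6}: no change
Constraint 2 (Z < V) on D(Z)={2,4,5} D(V)={2,3,4,5}: Z {2,4,5}->{2,4}; V {2,3,4,5}->{3,4,5}
Constraint 3 (U < W) on D(U)={2,3,4,5,6} D(W)={4,5,6}: U {2,3,4,5,6}->{2,3,4,5}
So after all 3 constraints: D(V) = {3,4,5}

Answer: {3,4,5}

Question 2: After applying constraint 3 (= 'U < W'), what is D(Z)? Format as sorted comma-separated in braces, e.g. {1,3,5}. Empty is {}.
Constraint 1 (V != W) on D(V)={2,3,4,5} D(W)={4,5,6}: no change
Constraint 2 (Z < V) on D(Z)={2,4,5} D(V)={2,3,4,5}: Z {2,4,5}->{2,4}; V {2,3,4,5}->{3,4,5}
Constraint 3 (U < W) on D(U)={2,3,4,5,6} D(W)={4,5,6}: U {2,3,4,5,6}->{2,3,4,5}
So after constraint 3: D(Z) = {2,4}

Answer: {2,4}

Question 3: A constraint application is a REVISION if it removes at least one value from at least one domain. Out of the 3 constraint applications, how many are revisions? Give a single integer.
Answer: 2

Derivation:
Constraint 1 (V != W) on D(V)={2,3,4,5} D(W)={4,5,6}: no change => not a revision
Constraint 2 (Z < V) on D(Z)={2,4,5} D(V)={2,3,4,5}: Z {2,4,5}->{2,4}; V {2,3,4,5}->{3,4,5} => REVISION
Constraint 3 (U < W) on D(U)={2,3,4,5,6} D(W)={4,5,6}: U {2,3,4,5,6}->{2,3,4,5} => REVISION
Total revisions = 2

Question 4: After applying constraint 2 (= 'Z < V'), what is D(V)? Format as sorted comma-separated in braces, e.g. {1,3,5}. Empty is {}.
Answer: {3,4,5}

Derivation:
Constraint 1 (V != W) on D(V)={2,3,4,5} D(W)={4,5,6}: no change
Constraint 2 (Z < V) on D(Z)={2,4,5} D(V)={2,3,4,5}: Z {2,4,5}->{2,4}; V {2,3,4,5}->{3,4,5}
So after constraint 2: D(V) = {3,4,5}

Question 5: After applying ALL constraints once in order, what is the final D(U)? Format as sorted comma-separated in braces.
Constraint 1 (V != W) on D(V)={2,3,4,5} D(W)={4,5,6}: no change
Constraint 2 (Z < V) on D(Z)={2,4,5} D(V)={2,3,4,5}: Z {2,4,5}->{2,4}; V {2,3,4,5}->{3,4,5}
Constraint 3 (U < W) on D(U)={2,3,4,5,6} D(W)={4,5,6}: U {2,3,4,5,6}->{2,3,4,5}
So after all 3 constraints: D(U) = {2,3,4,5}

Answer: {2,3,4,5}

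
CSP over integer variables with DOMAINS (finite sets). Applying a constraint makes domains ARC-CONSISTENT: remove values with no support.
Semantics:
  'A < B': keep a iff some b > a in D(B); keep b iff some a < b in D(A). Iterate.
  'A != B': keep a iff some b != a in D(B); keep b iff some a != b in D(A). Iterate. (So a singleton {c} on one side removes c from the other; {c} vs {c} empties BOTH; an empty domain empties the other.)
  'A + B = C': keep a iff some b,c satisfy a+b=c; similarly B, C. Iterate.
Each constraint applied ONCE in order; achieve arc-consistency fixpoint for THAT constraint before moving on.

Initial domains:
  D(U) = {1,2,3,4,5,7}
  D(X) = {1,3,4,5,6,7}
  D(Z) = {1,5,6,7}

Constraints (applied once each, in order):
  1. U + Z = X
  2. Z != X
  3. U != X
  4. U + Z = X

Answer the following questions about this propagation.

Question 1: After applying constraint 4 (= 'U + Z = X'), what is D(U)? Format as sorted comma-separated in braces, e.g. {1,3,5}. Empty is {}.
Constraint 1 (U + Z = X) on D(U)={1,2,3,4,5,7} D(Z)={1,5,6,7} D(X)={1,3,4,5,6,7}: U {1,2,3,4,5,7}->{1,2,3,4,5}; Z {1,5,6,7}->{1,5,6}; X {1,3,4,5,6,7}->{3,4,5,6,7}
Constraint 2 (Z != X) on D(Z)={1,5,6} D(X)={3,4,5,6,7}: no change
Constraint 3 (U != X) on D(U)={1,2,3,4,5} D(X)={3,4,5,6,7}: no change
Constraint 4 (U + Z = X) on D(U)={1,2,3,4,5} D(Z)={1,5,6} D(X)={3,4,5,6,7}: no change
So after constraint 4: D(U) = {1,2,3,4,5}

Answer: {1,2,3,4,5}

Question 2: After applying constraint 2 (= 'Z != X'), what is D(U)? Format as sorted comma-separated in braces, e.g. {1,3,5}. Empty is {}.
Answer: {1,2,3,4,5}

Derivation:
Constraint 1 (U + Z = X) on D(U)={1,2,3,4,5,7} D(Z)={1,5,6,7} D(X)={1,3,4,5,6,7}: U {1,2,3,4,5,7}->{1,2,3,4,5}; Z {1,5,6,7}->{1,5,6}; X {1,3,4,5,6,7}->{3,4,5,6,7}
Constraint 2 (Z != X) on D(Z)={1,5,6} D(X)={3,4,5,6,7}: no change
So after constraint 2: D(U) = {1,2,3,4,5}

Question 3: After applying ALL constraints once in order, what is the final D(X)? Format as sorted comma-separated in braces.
Constraint 1 (U + Z = X) on D(U)={1,2,3,4,5,7} D(Z)={1,5,6,7} D(X)={1,3,4,5,6,7}: U {1,2,3,4,5,7}->{1,2,3,4,5}; Z {1,5,6,7}->{1,5,6}; X {1,3,4,5,6,7}->{3,4,5,6,7}
Constraint 2 (Z != X) on D(Z)={1,5,6} D(X)={3,4,5,6,7}: no change
Constraint 3 (U != X) on D(U)={1,2,3,4,5} D(X)={3,4,5,6,7}: no change
Constraint 4 (U + Z = X) on D(U)={1,2,3,4,5} D(Z)={1,5,6} D(X)={3,4,5,6,7}: no change
So after all 4 constraints: D(X) = {3,4,5,6,7}

Answer: {3,4,5,6,7}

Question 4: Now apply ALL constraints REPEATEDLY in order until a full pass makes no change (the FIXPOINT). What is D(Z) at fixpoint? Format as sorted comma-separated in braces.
Answer: {1,5,6}

Derivation:
pass 0 (initial): D(Z)={1,5,6,7}
pass 1: U {1,2,3,4,5,7}->{1,2,3,4,5}; X {1,3,4,5,6,7}->{3,4,5,6,7}; Z {1,5,6,7}->{1,5,6}
pass 2: no change
Fixpoint after 2 passes: D(Z) = {1,5,6}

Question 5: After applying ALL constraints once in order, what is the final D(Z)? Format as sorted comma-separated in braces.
Answer: {1,5,6}

Derivation:
Constraint 1 (U + Z = X) on D(U)={1,2,3,4,5,7} D(Z)={1,5,6,7} D(X)={1,3,4,5,6,7}: U {1,2,3,4,5,7}->{1,2,3,4,5}; Z {1,5,6,7}->{1,5,6}; X {1,3,4,5,6,7}->{3,4,5,6,7}
Constraint 2 (Z != X) on D(Z)={1,5,6} D(X)={3,4,5,6,7}: no change
Constraint 3 (U != X) on D(U)={1,2,3,4,5} D(X)={3,4,5,6,7}: no change
Constraint 4 (U + Z = X) on D(U)={1,2,3,4,5} D(Z)={1,5,6} D(X)={3,4,5,6,7}: no change
So after all 4 constraints: D(Z) = {1,5,6}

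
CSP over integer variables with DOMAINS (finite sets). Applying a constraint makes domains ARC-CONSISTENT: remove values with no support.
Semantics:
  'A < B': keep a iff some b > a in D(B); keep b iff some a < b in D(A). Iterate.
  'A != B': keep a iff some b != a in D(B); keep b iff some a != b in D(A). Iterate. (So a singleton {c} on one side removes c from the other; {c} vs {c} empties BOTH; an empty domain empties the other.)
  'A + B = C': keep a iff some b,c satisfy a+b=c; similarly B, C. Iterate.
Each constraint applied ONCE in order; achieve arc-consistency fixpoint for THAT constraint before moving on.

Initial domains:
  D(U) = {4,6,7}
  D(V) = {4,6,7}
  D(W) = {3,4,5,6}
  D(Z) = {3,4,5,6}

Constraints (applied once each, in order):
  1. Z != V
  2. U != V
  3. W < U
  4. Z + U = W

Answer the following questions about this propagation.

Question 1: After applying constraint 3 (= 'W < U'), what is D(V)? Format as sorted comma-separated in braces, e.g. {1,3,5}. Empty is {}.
Constraint 1 (Z != V) on D(Z)={3,4,5,6} D(V)={4,6,7}: no change
Constraint 2 (U != V) on D(U)={4,6,7} D(V)={4,6,7}: no change
Constraint 3 (W < U) on D(W)={3,4,5,6} D(U)={4,6,7}: no change
So after constraint 3: D(V) = {4,6,7}

Answer: {4,6,7}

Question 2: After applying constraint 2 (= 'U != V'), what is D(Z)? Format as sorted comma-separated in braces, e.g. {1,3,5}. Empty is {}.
Constraint 1 (Z != V) on D(Z)={3,4,5,6} D(V)={4,6,7}: no change
Constraint 2 (U != V) on D(U)={4,6,7} D(V)={4,6,7}: no change
So after constraint 2: D(Z) = {3,4,5,6}

Answer: {3,4,5,6}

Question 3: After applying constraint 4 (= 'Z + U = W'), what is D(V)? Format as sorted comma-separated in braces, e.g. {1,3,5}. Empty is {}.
Constraint 1 (Z != V) on D(Z)={3,4,5,6} D(V)={4,6,7}: no change
Constraint 2 (U != V) on D(U)={4,6,7} D(V)={4,6,7}: no change
Constraint 3 (W < U) on D(W)={3,4,5,6} D(U)={4,6,7}: no change
Constraint 4 (Z + U = W) on D(Z)={3,4,5,6} D(U)={4,6,7} D(W)={3,4,5,6}: Z {3,4,5,6}->{}; U {4,6,7}->{}; W {3,4,5,6}->{}
So after constraint 4: D(V) = {4,6,7}

Answer: {4,6,7}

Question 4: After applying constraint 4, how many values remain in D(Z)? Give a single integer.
Answer: 0

Derivation:
Constraint 1 (Z != V) on D(Z)={3,4,5,6} D(V)={4,6,7}: no change
Constraint 2 (U != V) on D(U)={4,6,7} D(V)={4,6,7}: no change
Constraint 3 (W < U) on D(W)={3,4,5,6} D(U)={4,6,7}: no change
Constraint 4 (Z + U = W) on D(Z)={3,4,5,6} D(U)={4,6,7} D(W)={3,4,5,6}: Z {3,4,5,6}->{}; U {4,6,7}->{}; W {3,4,5,6}->{}
So after constraint 4: D(Z)={}, size = 0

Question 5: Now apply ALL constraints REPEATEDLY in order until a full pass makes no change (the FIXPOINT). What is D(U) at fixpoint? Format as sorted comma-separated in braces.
pass 0 (initial): D(U)={4,6,7}
pass 1: U {4,6,7}->{}; W {3,4,5,6}->{}; Z {3,4,5,6}->{}
pass 2: V {4,6,7}->{}
pass 3: no change
Fixpoint after 3 passes: D(U) = {}

Answer: {}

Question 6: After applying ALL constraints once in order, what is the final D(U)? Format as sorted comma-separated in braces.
Answer: {}

Derivation:
Constraint 1 (Z != V) on D(Z)={3,4,5,6} D(V)={4,6,7}: no change
Constraint 2 (U != V) on D(U)={4,6,7} D(V)={4,6,7}: no change
Constraint 3 (W < U) on D(W)={3,4,5,6} D(U)={4,6,7}: no change
Constraint 4 (Z + U = W) on D(Z)={3,4,5,6} D(U)={4,6,7} D(W)={3,4,5,6}: Z {3,4,5,6}->{}; U {4,6,7}->{}; W {3,4,5,6}->{}
So after all 4 constraints: D(U) = {}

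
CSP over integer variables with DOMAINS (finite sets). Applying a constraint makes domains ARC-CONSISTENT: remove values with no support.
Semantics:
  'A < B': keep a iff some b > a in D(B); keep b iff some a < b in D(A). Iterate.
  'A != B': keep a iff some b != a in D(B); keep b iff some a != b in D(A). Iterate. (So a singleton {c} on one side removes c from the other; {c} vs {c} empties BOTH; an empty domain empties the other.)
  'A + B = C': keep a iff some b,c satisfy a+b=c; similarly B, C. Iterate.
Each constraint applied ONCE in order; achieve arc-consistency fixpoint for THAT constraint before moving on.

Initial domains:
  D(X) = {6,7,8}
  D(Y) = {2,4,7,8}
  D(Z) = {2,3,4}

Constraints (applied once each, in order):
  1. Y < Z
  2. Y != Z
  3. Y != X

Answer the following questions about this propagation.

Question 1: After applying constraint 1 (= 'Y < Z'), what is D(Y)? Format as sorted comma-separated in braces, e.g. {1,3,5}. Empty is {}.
Constraint 1 (Y < Z) on D(Y)={2,4,7,8} D(Z)={2,3,4}: Y {2,4,7,8}->{2}; Z {2,3,4}->{3,4}
So after constraint 1: D(Y) = {2}

Answer: {2}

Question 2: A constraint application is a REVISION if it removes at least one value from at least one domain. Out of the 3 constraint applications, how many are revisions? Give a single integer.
Constraint 1 (Y < Z) on D(Y)={2,4,7,8} D(Z)={2,3,4}: Y {2,4,7,8}->{2}; Z {2,3,4}->{3,4} => REVISION
Constraint 2 (Y != Z) on D(Y)={2} D(Z)={3,4}: no change => not a revision
Constraint 3 (Y != X) on D(Y)={2} D(X)={6,7,8}: no change => not a revision
Total revisions = 1

Answer: 1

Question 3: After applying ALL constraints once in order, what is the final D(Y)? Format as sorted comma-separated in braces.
Constraint 1 (Y < Z) on D(Y)={2,4,7,8} D(Z)={2,3,4}: Y {2,4,7,8}->{2}; Z {2,3,4}->{3,4}
Constraint 2 (Y != Z) on D(Y)={2} D(Z)={3,4}: no change
Constraint 3 (Y != X) on D(Y)={2} D(X)={6,7,8}: no change
So after all 3 constraints: D(Y) = {2}

Answer: {2}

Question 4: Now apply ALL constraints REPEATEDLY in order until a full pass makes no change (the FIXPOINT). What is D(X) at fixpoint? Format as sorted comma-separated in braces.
pass 0 (initial): D(X)={6,7,8}
pass 1: Y {2,4,7,8}->{2}; Z {2,3,4}->{3,4}
pass 2: no change
Fixpoint after 2 passes: D(X) = {6,7,8}

Answer: {6,7,8}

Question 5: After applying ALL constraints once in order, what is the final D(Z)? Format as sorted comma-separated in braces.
Answer: {3,4}

Derivation:
Constraint 1 (Y < Z) on D(Y)={2,4,7,8} D(Z)={2,3,4}: Y {2,4,7,8}->{2}; Z {2,3,4}->{3,4}
Constraint 2 (Y != Z) on D(Y)={2} D(Z)={3,4}: no change
Constraint 3 (Y != X) on D(Y)={2} D(X)={6,7,8}: no change
So after all 3 constraints: D(Z) = {3,4}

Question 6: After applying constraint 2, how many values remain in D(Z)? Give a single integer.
Answer: 2

Derivation:
Constraint 1 (Y < Z) on D(Y)={2,4,7,8} D(Z)={2,3,4}: Y {2,4,7,8}->{2}; Z {2,3,4}->{3,4}
Constraint 2 (Y != Z) on D(Y)={2} D(Z)={3,4}: no change
So after constraint 2: D(Z)={3,4}, size = 2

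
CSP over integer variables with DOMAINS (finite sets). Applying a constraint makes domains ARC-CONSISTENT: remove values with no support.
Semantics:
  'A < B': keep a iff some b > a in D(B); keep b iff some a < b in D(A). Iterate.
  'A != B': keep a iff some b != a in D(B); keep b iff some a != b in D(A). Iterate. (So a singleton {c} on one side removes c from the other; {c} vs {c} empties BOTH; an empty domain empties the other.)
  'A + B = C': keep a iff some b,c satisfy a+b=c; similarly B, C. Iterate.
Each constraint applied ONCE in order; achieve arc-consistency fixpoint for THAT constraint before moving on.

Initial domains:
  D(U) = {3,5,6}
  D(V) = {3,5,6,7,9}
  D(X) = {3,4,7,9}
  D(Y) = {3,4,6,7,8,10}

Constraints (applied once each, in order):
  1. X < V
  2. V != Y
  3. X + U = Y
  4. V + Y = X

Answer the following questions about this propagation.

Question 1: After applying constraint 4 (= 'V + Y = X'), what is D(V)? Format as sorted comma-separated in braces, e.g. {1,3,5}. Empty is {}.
Constraint 1 (X < V) on D(X)={3,4,7,9} D(V)={3,5,6,7,9}: X {3,4,7,9}->{3,4,7}; V {3,5,6,7,9}->{5,6,7,9}
Constraint 2 (V != Y) on D(V)={5,6,7,9} D(Y)={3,4,6,7,8,10}: no change
Constraint 3 (X + U = Y) on D(X)={3,4,7} D(U)={3,5,6} D(Y)={3,4,6,7,8,10}: Y {3,4,6,7,8,10}->{6,7,8,10}
Constraint 4 (V + Y = X) on D(V)={5,6,7,9} D(Y)={6,7,8,10} D(X)={3,4,7}: V {5,6,7,9}->{}; Y {6,7,8,10}->{}; X {3,4,7}->{}
So after constraint 4: D(V) = {}

Answer: {}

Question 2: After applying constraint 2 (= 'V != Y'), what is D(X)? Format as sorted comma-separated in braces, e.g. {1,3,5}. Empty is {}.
Answer: {3,4,7}

Derivation:
Constraint 1 (X < V) on D(X)={3,4,7,9} D(V)={3,5,6,7,9}: X {3,4,7,9}->{3,4,7}; V {3,5,6,7,9}->{5,6,7,9}
Constraint 2 (V != Y) on D(V)={5,6,7,9} D(Y)={3,4,6,7,8,10}: no change
So after constraint 2: D(X) = {3,4,7}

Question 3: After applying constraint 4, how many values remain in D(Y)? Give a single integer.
Constraint 1 (X < V) on D(X)={3,4,7,9} D(V)={3,5,6,7,9}: X {3,4,7,9}->{3,4,7}; V {3,5,6,7,9}->{5,6,7,9}
Constraint 2 (V != Y) on D(V)={5,6,7,9} D(Y)={3,4,6,7,8,10}: no change
Constraint 3 (X + U = Y) on D(X)={3,4,7} D(U)={3,5,6} D(Y)={3,4,6,7,8,10}: Y {3,4,6,7,8,10}->{6,7,8,10}
Constraint 4 (V + Y = X) on D(V)={5,6,7,9} D(Y)={6,7,8,10} D(X)={3,4,7}: V {5,6,7,9}->{}; Y {6,7,8,10}->{}; X {3,4,7}->{}
So after constraint 4: D(Y)={}, size = 0

Answer: 0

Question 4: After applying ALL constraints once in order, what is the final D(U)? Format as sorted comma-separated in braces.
Answer: {3,5,6}

Derivation:
Constraint 1 (X < V) on D(X)={3,4,7,9} D(V)={3,5,6,7,9}: X {3,4,7,9}->{3,4,7}; V {3,5,6,7,9}->{5,6,7,9}
Constraint 2 (V != Y) on D(V)={5,6,7,9} D(Y)={3,4,6,7,8,10}: no change
Constraint 3 (X + U = Y) on D(X)={3,4,7} D(U)={3,5,6} D(Y)={3,4,6,7,8,10}: Y {3,4,6,7,8,10}->{6,7,8,10}
Constraint 4 (V + Y = X) on D(V)={5,6,7,9} D(Y)={6,7,8,10} D(X)={3,4,7}: V {5,6,7,9}->{}; Y {6,7,8,10}->{}; X {3,4,7}->{}
So after all 4 constraints: D(U) = {3,5,6}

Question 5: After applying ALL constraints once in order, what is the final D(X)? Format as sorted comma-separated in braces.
Answer: {}

Derivation:
Constraint 1 (X < V) on D(X)={3,4,7,9} D(V)={3,5,6,7,9}: X {3,4,7,9}->{3,4,7}; V {3,5,6,7,9}->{5,6,7,9}
Constraint 2 (V != Y) on D(V)={5,6,7,9} D(Y)={3,4,6,7,8,10}: no change
Constraint 3 (X + U = Y) on D(X)={3,4,7} D(U)={3,5,6} D(Y)={3,4,6,7,8,10}: Y {3,4,6,7,8,10}->{6,7,8,10}
Constraint 4 (V + Y = X) on D(V)={5,6,7,9} D(Y)={6,7,8,10} D(X)={3,4,7}: V {5,6,7,9}->{}; Y {6,7,8,10}->{}; X {3,4,7}->{}
So after all 4 constraints: D(X) = {}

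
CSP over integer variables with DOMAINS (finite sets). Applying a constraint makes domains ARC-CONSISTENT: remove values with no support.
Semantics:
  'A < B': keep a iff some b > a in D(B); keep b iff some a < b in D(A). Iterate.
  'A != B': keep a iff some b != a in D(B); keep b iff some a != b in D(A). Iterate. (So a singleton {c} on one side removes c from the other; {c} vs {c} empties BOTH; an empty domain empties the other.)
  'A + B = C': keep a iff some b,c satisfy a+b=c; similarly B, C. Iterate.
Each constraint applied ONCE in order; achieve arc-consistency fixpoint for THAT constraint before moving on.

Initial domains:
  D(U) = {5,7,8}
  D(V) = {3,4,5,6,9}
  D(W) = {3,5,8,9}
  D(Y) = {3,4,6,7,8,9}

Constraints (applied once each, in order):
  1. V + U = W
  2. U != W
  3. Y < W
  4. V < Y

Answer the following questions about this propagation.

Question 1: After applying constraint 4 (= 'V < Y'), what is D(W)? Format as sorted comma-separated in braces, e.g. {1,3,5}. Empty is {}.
Constraint 1 (V + U = W) on D(V)={3,4,5,6,9} D(U)={5,7,8} D(W)={3,5,8,9}: V {3,4,5,6,9}->{3,4}; U {5,7,8}->{5}; W {3,5,8,9}->{8,9}
Constraint 2 (U != W) on D(U)={5} D(W)={8,9}: no change
Constraint 3 (Y < W) on D(Y)={3,4,6,7,8,9} D(W)={8,9}: Y {3,4,6,7,8,9}->{3,4,6,7,8}
Constraint 4 (V < Y) on D(V)={3,4} D(Y)={3,4,6,7,8}: Y {3,4,6,7,8}->{4,6,7,8}
So after constraint 4: D(W) = {8,9}

Answer: {8,9}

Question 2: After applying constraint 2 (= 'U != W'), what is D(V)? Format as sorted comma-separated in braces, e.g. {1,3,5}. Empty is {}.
Answer: {3,4}

Derivation:
Constraint 1 (V + U = W) on D(V)={3,4,5,6,9} D(U)={5,7,8} D(W)={3,5,8,9}: V {3,4,5,6,9}->{3,4}; U {5,7,8}->{5}; W {3,5,8,9}->{8,9}
Constraint 2 (U != W) on D(U)={5} D(W)={8,9}: no change
So after constraint 2: D(V) = {3,4}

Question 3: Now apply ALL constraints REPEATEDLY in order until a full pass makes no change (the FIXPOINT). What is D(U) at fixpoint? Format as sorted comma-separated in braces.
pass 0 (initial): D(U)={5,7,8}
pass 1: U {5,7,8}->{5}; V {3,4,5,6,9}->{3,4}; W {3,5,8,9}->{8,9}; Y {3,4,6,7,8,9}->{4,6,7,8}
pass 2: no change
Fixpoint after 2 passes: D(U) = {5}

Answer: {5}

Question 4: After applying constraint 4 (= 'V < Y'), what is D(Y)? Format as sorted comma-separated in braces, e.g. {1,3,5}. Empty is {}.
Answer: {4,6,7,8}

Derivation:
Constraint 1 (V + U = W) on D(V)={3,4,5,6,9} D(U)={5,7,8} D(W)={3,5,8,9}: V {3,4,5,6,9}->{3,4}; U {5,7,8}->{5}; W {3,5,8,9}->{8,9}
Constraint 2 (U != W) on D(U)={5} D(W)={8,9}: no change
Constraint 3 (Y < W) on D(Y)={3,4,6,7,8,9} D(W)={8,9}: Y {3,4,6,7,8,9}->{3,4,6,7,8}
Constraint 4 (V < Y) on D(V)={3,4} D(Y)={3,4,6,7,8}: Y {3,4,6,7,8}->{4,6,7,8}
So after constraint 4: D(Y) = {4,6,7,8}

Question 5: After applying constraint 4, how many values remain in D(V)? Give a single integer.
Answer: 2

Derivation:
Constraint 1 (V + U = W) on D(V)={3,4,5,6,9} D(U)={5,7,8} D(W)={3,5,8,9}: V {3,4,5,6,9}->{3,4}; U {5,7,8}->{5}; W {3,5,8,9}->{8,9}
Constraint 2 (U != W) on D(U)={5} D(W)={8,9}: no change
Constraint 3 (Y < W) on D(Y)={3,4,6,7,8,9} D(W)={8,9}: Y {3,4,6,7,8,9}->{3,4,6,7,8}
Constraint 4 (V < Y) on D(V)={3,4} D(Y)={3,4,6,7,8}: Y {3,4,6,7,8}->{4,6,7,8}
So after constraint 4: D(V)={3,4}, size = 2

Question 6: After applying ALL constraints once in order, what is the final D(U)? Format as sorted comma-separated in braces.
Answer: {5}

Derivation:
Constraint 1 (V + U = W) on D(V)={3,4,5,6,9} D(U)={5,7,8} D(W)={3,5,8,9}: V {3,4,5,6,9}->{3,4}; U {5,7,8}->{5}; W {3,5,8,9}->{8,9}
Constraint 2 (U != W) on D(U)={5} D(W)={8,9}: no change
Constraint 3 (Y < W) on D(Y)={3,4,6,7,8,9} D(W)={8,9}: Y {3,4,6,7,8,9}->{3,4,6,7,8}
Constraint 4 (V < Y) on D(V)={3,4} D(Y)={3,4,6,7,8}: Y {3,4,6,7,8}->{4,6,7,8}
So after all 4 constraints: D(U) = {5}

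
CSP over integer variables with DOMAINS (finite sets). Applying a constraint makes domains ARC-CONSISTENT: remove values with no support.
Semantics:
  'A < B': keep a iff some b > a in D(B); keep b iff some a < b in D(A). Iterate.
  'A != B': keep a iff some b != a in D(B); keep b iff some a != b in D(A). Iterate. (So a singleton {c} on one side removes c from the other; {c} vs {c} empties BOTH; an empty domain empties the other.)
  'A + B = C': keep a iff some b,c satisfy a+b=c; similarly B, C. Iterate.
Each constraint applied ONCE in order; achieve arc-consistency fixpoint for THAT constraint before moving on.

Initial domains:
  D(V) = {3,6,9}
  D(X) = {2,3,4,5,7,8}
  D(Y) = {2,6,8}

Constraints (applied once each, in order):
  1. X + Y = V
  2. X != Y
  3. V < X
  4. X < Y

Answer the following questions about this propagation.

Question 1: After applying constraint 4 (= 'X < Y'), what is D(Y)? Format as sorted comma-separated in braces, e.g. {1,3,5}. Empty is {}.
Answer: {}

Derivation:
Constraint 1 (X + Y = V) on D(X)={2,3,4,5,7,8} D(Y)={2,6,8} D(V)={3,6,9}: X {2,3,4,5,7,8}->{3,4,7}; Y {2,6,8}->{2,6}; V {3,6,9}->{6,9}
Constraint 2 (X != Y) on D(X)={3,4,7} D(Y)={2,6}: no change
Constraint 3 (V < X) on D(V)={6,9} D(X)={3,4,7}: V {6,9}->{6}; X {3,4,7}->{7}
Constraint 4 (X < Y) on D(X)={7} D(Y)={2,6}: X {7}->{}; Y {2,6}->{}
So after constraint 4: D(Y) = {}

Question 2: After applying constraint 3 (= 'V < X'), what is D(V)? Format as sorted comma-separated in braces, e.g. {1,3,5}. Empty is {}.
Constraint 1 (X + Y = V) on D(X)={2,3,4,5,7,8} D(Y)={2,6,8} D(V)={3,6,9}: X {2,3,4,5,7,8}->{3,4,7}; Y {2,6,8}->{2,6}; V {3,6,9}->{6,9}
Constraint 2 (X != Y) on D(X)={3,4,7} D(Y)={2,6}: no change
Constraint 3 (V < X) on D(V)={6,9} D(X)={3,4,7}: V {6,9}->{6}; X {3,4,7}->{7}
So after constraint 3: D(V) = {6}

Answer: {6}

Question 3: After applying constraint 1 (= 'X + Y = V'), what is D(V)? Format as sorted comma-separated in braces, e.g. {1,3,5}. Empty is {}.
Constraint 1 (X + Y = V) on D(X)={2,3,4,5,7,8} D(Y)={2,6,8} D(V)={3,6,9}: X {2,3,4,5,7,8}->{3,4,7}; Y {2,6,8}->{2,6}; V {3,6,9}->{6,9}
So after constraint 1: D(V) = {6,9}

Answer: {6,9}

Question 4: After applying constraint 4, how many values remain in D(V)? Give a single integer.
Answer: 1

Derivation:
Constraint 1 (X + Y = V) on D(X)={2,3,4,5,7,8} D(Y)={2,6,8} D(V)={3,6,9}: X {2,3,4,5,7,8}->{3,4,7}; Y {2,6,8}->{2,6}; V {3,6,9}->{6,9}
Constraint 2 (X != Y) on D(X)={3,4,7} D(Y)={2,6}: no change
Constraint 3 (V < X) on D(V)={6,9} D(X)={3,4,7}: V {6,9}->{6}; X {3,4,7}->{7}
Constraint 4 (X < Y) on D(X)={7} D(Y)={2,6}: X {7}->{}; Y {2,6}->{}
So after constraint 4: D(V)={6}, size = 1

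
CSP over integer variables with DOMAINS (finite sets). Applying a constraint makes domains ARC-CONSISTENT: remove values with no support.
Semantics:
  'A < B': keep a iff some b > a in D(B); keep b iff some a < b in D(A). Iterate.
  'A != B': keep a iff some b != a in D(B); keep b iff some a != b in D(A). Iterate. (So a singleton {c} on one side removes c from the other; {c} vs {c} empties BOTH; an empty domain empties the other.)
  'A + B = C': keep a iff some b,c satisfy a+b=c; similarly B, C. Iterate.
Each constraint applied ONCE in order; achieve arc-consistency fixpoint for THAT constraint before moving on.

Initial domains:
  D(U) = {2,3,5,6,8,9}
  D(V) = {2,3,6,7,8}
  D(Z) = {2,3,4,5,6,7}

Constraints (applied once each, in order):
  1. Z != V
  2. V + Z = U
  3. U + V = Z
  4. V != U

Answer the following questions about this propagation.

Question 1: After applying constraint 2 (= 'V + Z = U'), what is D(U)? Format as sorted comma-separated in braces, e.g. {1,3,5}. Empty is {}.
Answer: {5,6,8,9}

Derivation:
Constraint 1 (Z != V) on D(Z)={2,3,4,5,6,7} D(V)={2,3,6,7,8}: no change
Constraint 2 (V + Z = U) on D(V)={2,3,6,7,8} D(Z)={2,3,4,5,6,7} D(U)={2,3,5,6,8,9}: V {2,3,6,7,8}->{2,3,6,7}; U {2,3,5,6,8,9}->{5,6,8,9}
So after constraint 2: D(U) = {5,6,8,9}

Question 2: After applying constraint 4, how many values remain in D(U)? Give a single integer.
Answer: 1

Derivation:
Constraint 1 (Z != V) on D(Z)={2,3,4,5,6,7} D(V)={2,3,6,7,8}: no change
Constraint 2 (V + Z = U) on D(V)={2,3,6,7,8} D(Z)={2,3,4,5,6,7} D(U)={2,3,5,6,8,9}: V {2,3,6,7,8}->{2,3,6,7}; U {2,3,5,6,8,9}->{5,6,8,9}
Constraint 3 (U + V = Z) on D(U)={5,6,8,9} D(V)={2,3,6,7} D(Z)={2,3,4,5,6,7}: U {5,6,8,9}->{5}; V {2,3,6,7}->{2}; Z {2,3,4,5,6,7}->{7}
Constraint 4 (V != U) on D(V)={2} D(U)={5}: no change
So after constraint 4: D(U)={5}, size = 1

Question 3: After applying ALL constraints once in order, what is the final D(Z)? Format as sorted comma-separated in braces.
Constraint 1 (Z != V) on D(Z)={2,3,4,5,6,7} D(V)={2,3,6,7,8}: no change
Constraint 2 (V + Z = U) on D(V)={2,3,6,7,8} D(Z)={2,3,4,5,6,7} D(U)={2,3,5,6,8,9}: V {2,3,6,7,8}->{2,3,6,7}; U {2,3,5,6,8,9}->{5,6,8,9}
Constraint 3 (U + V = Z) on D(U)={5,6,8,9} D(V)={2,3,6,7} D(Z)={2,3,4,5,6,7}: U {5,6,8,9}->{5}; V {2,3,6,7}->{2}; Z {2,3,4,5,6,7}->{7}
Constraint 4 (V != U) on D(V)={2} D(U)={5}: no change
So after all 4 constraints: D(Z) = {7}

Answer: {7}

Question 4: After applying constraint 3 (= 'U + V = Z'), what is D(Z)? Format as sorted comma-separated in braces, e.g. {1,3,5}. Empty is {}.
Answer: {7}

Derivation:
Constraint 1 (Z != V) on D(Z)={2,3,4,5,6,7} D(V)={2,3,6,7,8}: no change
Constraint 2 (V + Z = U) on D(V)={2,3,6,7,8} D(Z)={2,3,4,5,6,7} D(U)={2,3,5,6,8,9}: V {2,3,6,7,8}->{2,3,6,7}; U {2,3,5,6,8,9}->{5,6,8,9}
Constraint 3 (U + V = Z) on D(U)={5,6,8,9} D(V)={2,3,6,7} D(Z)={2,3,4,5,6,7}: U {5,6,8,9}->{5}; V {2,3,6,7}->{2}; Z {2,3,4,5,6,7}->{7}
So after constraint 3: D(Z) = {7}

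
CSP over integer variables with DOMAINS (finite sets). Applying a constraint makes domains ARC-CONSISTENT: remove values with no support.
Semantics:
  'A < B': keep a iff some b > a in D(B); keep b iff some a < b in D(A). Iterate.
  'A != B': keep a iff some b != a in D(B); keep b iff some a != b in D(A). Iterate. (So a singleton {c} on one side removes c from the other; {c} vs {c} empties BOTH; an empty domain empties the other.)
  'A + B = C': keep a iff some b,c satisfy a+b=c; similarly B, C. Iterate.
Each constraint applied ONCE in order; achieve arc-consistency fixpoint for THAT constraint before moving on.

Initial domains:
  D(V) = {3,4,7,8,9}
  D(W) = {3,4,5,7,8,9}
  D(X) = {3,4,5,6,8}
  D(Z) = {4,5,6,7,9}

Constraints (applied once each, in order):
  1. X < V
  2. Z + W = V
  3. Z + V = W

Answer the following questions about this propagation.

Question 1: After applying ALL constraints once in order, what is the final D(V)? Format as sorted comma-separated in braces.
Answer: {}

Derivation:
Constraint 1 (X < V) on D(X)={3,4,5,6,8} D(V)={3,4,7,8,9}: V {3,4,7,8,9}->{4,7,8,9}
Constraint 2 (Z + W = V) on D(Z)={4,5,6,7,9} D(W)={3,4,5,7,8,9} D(V)={4,7,8,9}: Z {4,5,6,7,9}->{4,5,6}; W {3,4,5,7,8,9}->{3,4,5}; V {4,7,8,9}->{7,8,9}
Constraint 3 (Z + V = W) on D(Z)={4,5,6} D(V)={7,8,9} D(W)={3,4,5}: Z {4,5,6}->{}; V {7,8,9}->{}; W {3,4,5}->{}
So after all 3 constraints: D(V) = {}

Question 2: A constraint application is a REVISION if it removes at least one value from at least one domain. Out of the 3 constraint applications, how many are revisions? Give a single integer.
Answer: 3

Derivation:
Constraint 1 (X < V) on D(X)={3,4,5,6,8} D(V)={3,4,7,8,9}: V {3,4,7,8,9}->{4,7,8,9} => REVISION
Constraint 2 (Z + W = V) on D(Z)={4,5,6,7,9} D(W)={3,4,5,7,8,9} D(V)={4,7,8,9}: Z {4,5,6,7,9}->{4,5,6}; W {3,4,5,7,8,9}->{3,4,5}; V {4,7,8,9}->{7,8,9} => REVISION
Constraint 3 (Z + V = W) on D(Z)={4,5,6} D(V)={7,8,9} D(W)={3,4,5}: Z {4,5,6}->{}; V {7,8,9}->{}; W {3,4,5}->{} => REVISION
Total revisions = 3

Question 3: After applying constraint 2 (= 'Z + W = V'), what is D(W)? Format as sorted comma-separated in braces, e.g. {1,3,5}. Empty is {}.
Constraint 1 (X < V) on D(X)={3,4,5,6,8} D(V)={3,4,7,8,9}: V {3,4,7,8,9}->{4,7,8,9}
Constraint 2 (Z + W = V) on D(Z)={4,5,6,7,9} D(W)={3,4,5,7,8,9} D(V)={4,7,8,9}: Z {4,5,6,7,9}->{4,5,6}; W {3,4,5,7,8,9}->{3,4,5}; V {4,7,8,9}->{7,8,9}
So after constraint 2: D(W) = {3,4,5}

Answer: {3,4,5}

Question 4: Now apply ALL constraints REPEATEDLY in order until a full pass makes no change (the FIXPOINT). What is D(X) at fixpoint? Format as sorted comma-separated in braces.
Answer: {}

Derivation:
pass 0 (initial): D(X)={3,4,5,6,8}
pass 1: V {3,4,7,8,9}->{}; W {3,4,5,7,8,9}->{}; Z {4,5,6,7,9}->{}
pass 2: X {3,4,5,6,8}->{}
pass 3: no change
Fixpoint after 3 passes: D(X) = {}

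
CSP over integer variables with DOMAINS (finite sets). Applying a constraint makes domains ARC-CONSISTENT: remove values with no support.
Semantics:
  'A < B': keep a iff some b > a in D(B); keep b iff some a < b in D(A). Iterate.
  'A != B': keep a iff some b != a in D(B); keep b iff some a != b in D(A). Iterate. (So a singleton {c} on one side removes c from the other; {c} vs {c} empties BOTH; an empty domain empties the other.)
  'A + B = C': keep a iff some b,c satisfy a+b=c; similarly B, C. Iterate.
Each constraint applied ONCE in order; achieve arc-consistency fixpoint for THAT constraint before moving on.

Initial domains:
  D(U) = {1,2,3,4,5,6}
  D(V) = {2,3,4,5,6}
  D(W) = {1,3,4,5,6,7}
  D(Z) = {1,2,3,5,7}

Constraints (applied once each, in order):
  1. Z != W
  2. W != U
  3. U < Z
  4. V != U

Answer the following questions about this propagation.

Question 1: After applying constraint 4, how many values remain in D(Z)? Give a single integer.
Constraint 1 (Z != W) on D(Z)={1,2,3,5,7} D(W)={1,3,4,5,6,7}: no change
Constraint 2 (W != U) on D(W)={1,3,4,5,6,7} D(U)={1,2,3,4,5,6}: no change
Constraint 3 (U < Z) on D(U)={1,2,3,4,5,6} D(Z)={1,2,3,5,7}: Z {1,2,3,5,7}->{2,3,5,7}
Constraint 4 (V != U) on D(V)={2,3,4,5,6} D(U)={1,2,3,4,5,6}: no change
So after constraint 4: D(Z)={2,3,5,7}, size = 4

Answer: 4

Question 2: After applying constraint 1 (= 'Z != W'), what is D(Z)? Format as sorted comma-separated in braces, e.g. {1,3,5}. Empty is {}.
Constraint 1 (Z != W) on D(Z)={1,2,3,5,7} D(W)={1,3,4,5,6,7}: no change
So after constraint 1: D(Z) = {1,2,3,5,7}

Answer: {1,2,3,5,7}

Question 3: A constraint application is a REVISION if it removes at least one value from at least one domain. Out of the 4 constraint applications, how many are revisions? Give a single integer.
Constraint 1 (Z != W) on D(Z)={1,2,3,5,7} D(W)={1,3,4,5,6,7}: no change => not a revision
Constraint 2 (W != U) on D(W)={1,3,4,5,6,7} D(U)={1,2,3,4,5,6}: no change => not a revision
Constraint 3 (U < Z) on D(U)={1,2,3,4,5,6} D(Z)={1,2,3,5,7}: Z {1,2,3,5,7}->{2,3,5,7} => REVISION
Constraint 4 (V != U) on D(V)={2,3,4,5,6} D(U)={1,2,3,4,5,6}: no change => not a revision
Total revisions = 1

Answer: 1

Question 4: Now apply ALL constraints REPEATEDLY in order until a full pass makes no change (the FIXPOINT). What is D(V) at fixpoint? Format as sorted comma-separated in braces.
Answer: {2,3,4,5,6}

Derivation:
pass 0 (initial): D(V)={2,3,4,5,6}
pass 1: Z {1,2,3,5,7}->{2,3,5,7}
pass 2: no change
Fixpoint after 2 passes: D(V) = {2,3,4,5,6}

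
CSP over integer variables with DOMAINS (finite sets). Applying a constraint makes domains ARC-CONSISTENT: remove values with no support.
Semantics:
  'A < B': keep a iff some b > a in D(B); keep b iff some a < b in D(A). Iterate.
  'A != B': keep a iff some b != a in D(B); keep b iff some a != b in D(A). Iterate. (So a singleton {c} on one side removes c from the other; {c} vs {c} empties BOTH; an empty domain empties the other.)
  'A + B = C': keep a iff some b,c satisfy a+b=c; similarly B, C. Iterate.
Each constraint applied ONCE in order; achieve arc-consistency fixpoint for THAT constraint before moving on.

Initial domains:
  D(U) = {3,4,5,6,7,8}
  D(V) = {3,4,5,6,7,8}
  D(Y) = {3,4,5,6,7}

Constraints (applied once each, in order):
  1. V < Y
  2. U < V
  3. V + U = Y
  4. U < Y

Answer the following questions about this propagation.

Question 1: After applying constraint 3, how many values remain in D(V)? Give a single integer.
Constraint 1 (V < Y) on D(V)={3,4,5,6,7,8} D(Y)={3,4,5,6,7}: V {3,4,5,6,7,8}->{3,4,5,6}; Y {3,4,5,6,7}->{4,5,6,7}
Constraint 2 (U < V) on D(U)={3,4,5,6,7,8} D(V)={3,4,5,6}: U {3,4,5,6,7,8}->{3,4,5}; V {3,4,5,6}->{4,5,6}
Constraint 3 (V + U = Y) on D(V)={4,5,6} D(U)={3,4,5} D(Y)={4,5,6,7}: V {4,5,6}->{4}; U {3,4,5}->{3}; Y {4,5,6,7}->{7}
So after constraint 3: D(V)={4}, size = 1

Answer: 1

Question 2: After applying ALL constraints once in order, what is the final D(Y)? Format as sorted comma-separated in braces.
Constraint 1 (V < Y) on D(V)={3,4,5,6,7,8} D(Y)={3,4,5,6,7}: V {3,4,5,6,7,8}->{3,4,5,6}; Y {3,4,5,6,7}->{4,5,6,7}
Constraint 2 (U < V) on D(U)={3,4,5,6,7,8} D(V)={3,4,5,6}: U {3,4,5,6,7,8}->{3,4,5}; V {3,4,5,6}->{4,5,6}
Constraint 3 (V + U = Y) on D(V)={4,5,6} D(U)={3,4,5} D(Y)={4,5,6,7}: V {4,5,6}->{4}; U {3,4,5}->{3}; Y {4,5,6,7}->{7}
Constraint 4 (U < Y) on D(U)={3} D(Y)={7}: no change
So after all 4 constraints: D(Y) = {7}

Answer: {7}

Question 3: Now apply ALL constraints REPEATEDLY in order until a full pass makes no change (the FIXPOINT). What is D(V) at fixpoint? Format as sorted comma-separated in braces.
pass 0 (initial): D(V)={3,4,5,6,7,8}
pass 1: U {3,4,5,6,7,8}->{3}; V {3,4,5,6,7,8}->{4}; Y {3,4,5,6,7}->{7}
pass 2: no change
Fixpoint after 2 passes: D(V) = {4}

Answer: {4}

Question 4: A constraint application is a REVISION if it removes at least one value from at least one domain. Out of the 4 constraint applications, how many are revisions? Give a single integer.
Answer: 3

Derivation:
Constraint 1 (V < Y) on D(V)={3,4,5,6,7,8} D(Y)={3,4,5,6,7}: V {3,4,5,6,7,8}->{3,4,5,6}; Y {3,4,5,6,7}->{4,5,6,7} => REVISION
Constraint 2 (U < V) on D(U)={3,4,5,6,7,8} D(V)={3,4,5,6}: U {3,4,5,6,7,8}->{3,4,5}; V {3,4,5,6}->{4,5,6} => REVISION
Constraint 3 (V + U = Y) on D(V)={4,5,6} D(U)={3,4,5} D(Y)={4,5,6,7}: V {4,5,6}->{4}; U {3,4,5}->{3}; Y {4,5,6,7}->{7} => REVISION
Constraint 4 (U < Y) on D(U)={3} D(Y)={7}: no change => not a revision
Total revisions = 3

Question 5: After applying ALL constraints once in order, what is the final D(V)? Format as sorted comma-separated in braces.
Constraint 1 (V < Y) on D(V)={3,4,5,6,7,8} D(Y)={3,4,5,6,7}: V {3,4,5,6,7,8}->{3,4,5,6}; Y {3,4,5,6,7}->{4,5,6,7}
Constraint 2 (U < V) on D(U)={3,4,5,6,7,8} D(V)={3,4,5,6}: U {3,4,5,6,7,8}->{3,4,5}; V {3,4,5,6}->{4,5,6}
Constraint 3 (V + U = Y) on D(V)={4,5,6} D(U)={3,4,5} D(Y)={4,5,6,7}: V {4,5,6}->{4}; U {3,4,5}->{3}; Y {4,5,6,7}->{7}
Constraint 4 (U < Y) on D(U)={3} D(Y)={7}: no change
So after all 4 constraints: D(V) = {4}

Answer: {4}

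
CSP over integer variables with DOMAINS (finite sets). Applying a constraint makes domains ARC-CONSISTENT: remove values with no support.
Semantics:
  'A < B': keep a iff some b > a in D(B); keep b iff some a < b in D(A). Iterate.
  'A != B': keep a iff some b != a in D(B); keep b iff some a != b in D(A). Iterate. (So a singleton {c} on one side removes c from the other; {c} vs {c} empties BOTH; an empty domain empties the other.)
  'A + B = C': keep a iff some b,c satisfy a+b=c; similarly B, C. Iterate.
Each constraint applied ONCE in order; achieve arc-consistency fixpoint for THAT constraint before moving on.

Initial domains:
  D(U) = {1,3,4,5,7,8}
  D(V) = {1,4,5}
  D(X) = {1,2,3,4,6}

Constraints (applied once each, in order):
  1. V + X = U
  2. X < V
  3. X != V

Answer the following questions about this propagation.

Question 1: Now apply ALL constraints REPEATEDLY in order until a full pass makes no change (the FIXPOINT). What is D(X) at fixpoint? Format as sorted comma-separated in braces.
Answer: {1,2,3,4}

Derivation:
pass 0 (initial): D(X)={1,2,3,4,6}
pass 1: U {1,3,4,5,7,8}->{3,4,5,7,8}; V {1,4,5}->{4,5}; X {1,2,3,4,6}->{1,2,3,4}
pass 2: U {3,4,5,7,8}->{5,7,8}
pass 3: no change
Fixpoint after 3 passes: D(X) = {1,2,3,4}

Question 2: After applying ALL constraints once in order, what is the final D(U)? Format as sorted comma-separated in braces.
Answer: {3,4,5,7,8}

Derivation:
Constraint 1 (V + X = U) on D(V)={1,4,5} D(X)={1,2,3,4,6} D(U)={1,3,4,5,7,8}: U {1,3,4,5,7,8}->{3,4,5,7,8}
Constraint 2 (X < V) on D(X)={1,2,3,4,6} D(V)={1,4,5}: X {1,2,3,4,6}->{1,2,3,4}; V {1,4,5}->{4,5}
Constraint 3 (X != V) on D(X)={1,2,3,4} D(V)={4,5}: no change
So after all 3 constraints: D(U) = {3,4,5,7,8}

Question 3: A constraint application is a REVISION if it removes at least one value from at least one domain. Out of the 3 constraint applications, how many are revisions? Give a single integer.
Answer: 2

Derivation:
Constraint 1 (V + X = U) on D(V)={1,4,5} D(X)={1,2,3,4,6} D(U)={1,3,4,5,7,8}: U {1,3,4,5,7,8}->{3,4,5,7,8} => REVISION
Constraint 2 (X < V) on D(X)={1,2,3,4,6} D(V)={1,4,5}: X {1,2,3,4,6}->{1,2,3,4}; V {1,4,5}->{4,5} => REVISION
Constraint 3 (X != V) on D(X)={1,2,3,4} D(V)={4,5}: no change => not a revision
Total revisions = 2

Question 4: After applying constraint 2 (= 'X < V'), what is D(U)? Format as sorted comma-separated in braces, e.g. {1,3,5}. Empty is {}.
Answer: {3,4,5,7,8}

Derivation:
Constraint 1 (V + X = U) on D(V)={1,4,5} D(X)={1,2,3,4,6} D(U)={1,3,4,5,7,8}: U {1,3,4,5,7,8}->{3,4,5,7,8}
Constraint 2 (X < V) on D(X)={1,2,3,4,6} D(V)={1,4,5}: X {1,2,3,4,6}->{1,2,3,4}; V {1,4,5}->{4,5}
So after constraint 2: D(U) = {3,4,5,7,8}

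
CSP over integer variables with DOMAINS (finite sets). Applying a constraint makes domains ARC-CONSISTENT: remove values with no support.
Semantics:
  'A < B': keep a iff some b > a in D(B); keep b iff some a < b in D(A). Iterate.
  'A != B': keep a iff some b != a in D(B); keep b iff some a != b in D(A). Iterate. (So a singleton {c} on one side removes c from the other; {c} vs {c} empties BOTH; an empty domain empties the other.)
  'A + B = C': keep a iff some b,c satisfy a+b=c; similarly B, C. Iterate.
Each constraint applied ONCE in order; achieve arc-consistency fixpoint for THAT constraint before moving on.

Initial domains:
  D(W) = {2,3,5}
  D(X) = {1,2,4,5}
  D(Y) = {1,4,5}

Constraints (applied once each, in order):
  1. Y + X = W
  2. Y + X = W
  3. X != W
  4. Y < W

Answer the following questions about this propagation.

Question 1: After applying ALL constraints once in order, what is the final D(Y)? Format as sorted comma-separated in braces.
Answer: {1,4}

Derivation:
Constraint 1 (Y + X = W) on D(Y)={1,4,5} D(X)={1,2,4,5} D(W)={2,3,5}: Y {1,4,5}->{1,4}; X {1,2,4,5}->{1,2,4}
Constraint 2 (Y + X = W) on D(Y)={1,4} D(X)={1,2,4} D(W)={2,3,5}: no change
Constraint 3 (X != W) on D(X)={1,2,4} D(W)={2,3,5}: no change
Constraint 4 (Y < W) on D(Y)={1,4} D(W)={2,3,5}: no change
So after all 4 constraints: D(Y) = {1,4}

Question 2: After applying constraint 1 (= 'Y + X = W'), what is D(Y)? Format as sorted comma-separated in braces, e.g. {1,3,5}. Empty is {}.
Answer: {1,4}

Derivation:
Constraint 1 (Y + X = W) on D(Y)={1,4,5} D(X)={1,2,4,5} D(W)={2,3,5}: Y {1,4,5}->{1,4}; X {1,2,4,5}->{1,2,4}
So after constraint 1: D(Y) = {1,4}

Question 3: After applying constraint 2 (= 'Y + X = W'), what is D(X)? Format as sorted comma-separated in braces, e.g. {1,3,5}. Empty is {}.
Constraint 1 (Y + X = W) on D(Y)={1,4,5} D(X)={1,2,4,5} D(W)={2,3,5}: Y {1,4,5}->{1,4}; X {1,2,4,5}->{1,2,4}
Constraint 2 (Y + X = W) on D(Y)={1,4} D(X)={1,2,4} D(W)={2,3,5}: no change
So after constraint 2: D(X) = {1,2,4}

Answer: {1,2,4}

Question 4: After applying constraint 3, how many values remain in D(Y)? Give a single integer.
Answer: 2

Derivation:
Constraint 1 (Y + X = W) on D(Y)={1,4,5} D(X)={1,2,4,5} D(W)={2,3,5}: Y {1,4,5}->{1,4}; X {1,2,4,5}->{1,2,4}
Constraint 2 (Y + X = W) on D(Y)={1,4} D(X)={1,2,4} D(W)={2,3,5}: no change
Constraint 3 (X != W) on D(X)={1,2,4} D(W)={2,3,5}: no change
So after constraint 3: D(Y)={1,4}, size = 2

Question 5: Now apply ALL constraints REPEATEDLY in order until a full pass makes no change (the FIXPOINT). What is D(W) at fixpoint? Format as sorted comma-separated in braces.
Answer: {2,3,5}

Derivation:
pass 0 (initial): D(W)={2,3,5}
pass 1: X {1,2,4,5}->{1,2,4}; Y {1,4,5}->{1,4}
pass 2: no change
Fixpoint after 2 passes: D(W) = {2,3,5}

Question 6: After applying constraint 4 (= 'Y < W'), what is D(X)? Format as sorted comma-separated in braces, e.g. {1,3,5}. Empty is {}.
Answer: {1,2,4}

Derivation:
Constraint 1 (Y + X = W) on D(Y)={1,4,5} D(X)={1,2,4,5} D(W)={2,3,5}: Y {1,4,5}->{1,4}; X {1,2,4,5}->{1,2,4}
Constraint 2 (Y + X = W) on D(Y)={1,4} D(X)={1,2,4} D(W)={2,3,5}: no change
Constraint 3 (X != W) on D(X)={1,2,4} D(W)={2,3,5}: no change
Constraint 4 (Y < W) on D(Y)={1,4} D(W)={2,3,5}: no change
So after constraint 4: D(X) = {1,2,4}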